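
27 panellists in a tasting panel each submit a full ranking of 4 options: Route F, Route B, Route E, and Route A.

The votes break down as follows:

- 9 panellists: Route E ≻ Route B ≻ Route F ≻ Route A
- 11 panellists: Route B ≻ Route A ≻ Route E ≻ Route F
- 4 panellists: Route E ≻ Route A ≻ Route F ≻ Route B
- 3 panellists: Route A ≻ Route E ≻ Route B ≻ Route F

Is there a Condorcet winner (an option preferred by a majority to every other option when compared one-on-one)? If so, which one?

None — there is no Condorcet winner

Head-to-head results (27 voters total):
Route F vs Route B: Route B wins 23–4.
Route F vs Route E: Route E wins 27–0.
Route F vs Route A: Route A wins 18–9.
Route B vs Route E: Route E wins 16–11.
Route B vs Route A: Route B wins 20–7.
Route E vs Route A: Route A wins 14–13.
No candidate beats all others: Route B beats Route A beats Route E beats Route B, a majority cycle.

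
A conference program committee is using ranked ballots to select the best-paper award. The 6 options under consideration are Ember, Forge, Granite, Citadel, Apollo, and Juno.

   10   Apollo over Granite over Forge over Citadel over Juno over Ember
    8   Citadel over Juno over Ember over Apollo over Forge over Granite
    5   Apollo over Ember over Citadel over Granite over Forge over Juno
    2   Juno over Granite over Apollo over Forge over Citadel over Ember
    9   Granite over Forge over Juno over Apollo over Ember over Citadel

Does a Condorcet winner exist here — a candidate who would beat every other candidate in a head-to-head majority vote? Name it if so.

There is no Condorcet winner

Head-to-head results (34 voters total):
Ember vs Forge: Forge wins 21–13.
Ember vs Granite: Granite wins 21–13.
Ember vs Citadel: Citadel wins 20–14.
Ember vs Apollo: Apollo wins 26–8.
Ember vs Juno: Juno wins 29–5.
Forge vs Granite: Granite wins 26–8.
Forge vs Citadel: Forge wins 21–13.
Forge vs Apollo: Apollo wins 25–9.
Forge vs Juno: Forge wins 24–10.
Granite vs Citadel: Granite wins 21–13.
Granite vs Apollo: Apollo wins 23–11.
Granite vs Juno: Granite wins 24–10.
Citadel vs Apollo: Apollo wins 26–8.
Citadel vs Juno: Citadel wins 23–11.
Apollo vs Juno: Juno wins 19–15.
No candidate beats all others: Forge beats Juno beats Apollo beats Forge, a majority cycle.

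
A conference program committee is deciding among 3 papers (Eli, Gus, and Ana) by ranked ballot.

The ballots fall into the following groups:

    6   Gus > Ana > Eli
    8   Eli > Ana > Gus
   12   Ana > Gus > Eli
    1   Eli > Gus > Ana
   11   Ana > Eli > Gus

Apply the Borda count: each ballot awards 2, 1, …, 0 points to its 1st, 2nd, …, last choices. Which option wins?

Borda scores:
  Eli: 6·0 + 8·2 + 12·0 + 2 + 11·1 = 29
  Gus: 6·2 + 8·0 + 12·1 + 1 + 11·0 = 25
  Ana: 6·1 + 8·1 + 12·2 + 0 + 11·2 = 60
Ana has the highest total.

Ana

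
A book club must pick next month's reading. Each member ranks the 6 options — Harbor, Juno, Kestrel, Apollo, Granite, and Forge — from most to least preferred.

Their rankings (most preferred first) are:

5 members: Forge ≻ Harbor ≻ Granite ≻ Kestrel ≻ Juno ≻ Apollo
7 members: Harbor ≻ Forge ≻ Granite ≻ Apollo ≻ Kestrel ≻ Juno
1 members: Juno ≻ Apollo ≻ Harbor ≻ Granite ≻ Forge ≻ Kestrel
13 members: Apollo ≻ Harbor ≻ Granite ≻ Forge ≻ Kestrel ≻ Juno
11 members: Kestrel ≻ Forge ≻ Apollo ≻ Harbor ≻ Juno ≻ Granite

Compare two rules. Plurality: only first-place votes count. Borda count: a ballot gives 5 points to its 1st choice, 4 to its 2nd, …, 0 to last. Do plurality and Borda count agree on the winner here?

Plurality first-place counts: Harbor 7, Juno 1, Kestrel 11, Apollo 13, Granite 0, Forge 5 → Apollo.
Borda totals: Harbor 132, Juno 21, Kestrel 85, Apollo 116, Granite 77, Forge 124 → Harbor.
The two rules disagree: plurality picks Apollo, Borda picks Harbor.

No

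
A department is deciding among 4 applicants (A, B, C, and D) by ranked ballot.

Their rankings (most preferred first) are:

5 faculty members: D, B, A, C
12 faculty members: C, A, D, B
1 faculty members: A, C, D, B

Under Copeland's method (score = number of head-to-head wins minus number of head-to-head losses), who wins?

C

Pairwise results:
  A vs B: A wins 13–5.
  A vs C: C wins 12–6.
  A vs D: A wins 13–5.
  B vs C: C wins 13–5.
  B vs D: D wins 18–0.
  C vs D: C wins 13–5.
Copeland scores (wins − losses):
  A: 2 − 1 = 1
  B: 0 − 3 = -3
  C: 3 − 0 = 3
  D: 1 − 2 = -1
C has the best Copeland score.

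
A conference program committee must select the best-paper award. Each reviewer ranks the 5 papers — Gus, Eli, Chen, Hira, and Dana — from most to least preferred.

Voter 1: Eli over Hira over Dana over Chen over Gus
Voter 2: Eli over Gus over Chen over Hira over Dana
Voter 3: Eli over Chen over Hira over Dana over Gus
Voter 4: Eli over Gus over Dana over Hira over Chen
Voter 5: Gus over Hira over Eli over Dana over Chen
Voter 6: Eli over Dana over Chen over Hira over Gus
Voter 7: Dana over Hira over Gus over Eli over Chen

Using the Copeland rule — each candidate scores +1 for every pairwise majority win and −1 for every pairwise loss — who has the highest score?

Eli

Pairwise results:
  Gus vs Eli: Eli wins 5–2.
  Gus vs Chen: Gus wins 4–3.
  Gus vs Hira: Hira wins 4–3.
  Gus vs Dana: Dana wins 4–3.
  Eli vs Chen: Eli wins 7–0.
  Eli vs Hira: Eli wins 5–2.
  Eli vs Dana: Eli wins 6–1.
  Chen vs Hira: Hira wins 4–3.
  Chen vs Dana: Dana wins 5–2.
  Hira vs Dana: Hira wins 4–3.
Copeland scores (wins − losses):
  Gus: 1 − 3 = -2
  Eli: 4 − 0 = 4
  Chen: 0 − 4 = -4
  Hira: 3 − 1 = 2
  Dana: 2 − 2 = 0
Eli has the best Copeland score.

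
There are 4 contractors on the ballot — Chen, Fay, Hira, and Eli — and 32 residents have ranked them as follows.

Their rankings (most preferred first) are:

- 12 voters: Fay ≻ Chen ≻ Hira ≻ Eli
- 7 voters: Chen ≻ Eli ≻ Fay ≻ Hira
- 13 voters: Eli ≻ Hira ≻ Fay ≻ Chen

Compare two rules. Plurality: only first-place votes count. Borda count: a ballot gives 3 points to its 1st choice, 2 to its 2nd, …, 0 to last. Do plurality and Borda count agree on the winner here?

No

Plurality first-place counts: Chen 7, Fay 12, Hira 0, Eli 13 → Eli.
Borda totals: Chen 45, Fay 56, Hira 38, Eli 53 → Fay.
The two rules disagree: plurality picks Eli, Borda picks Fay.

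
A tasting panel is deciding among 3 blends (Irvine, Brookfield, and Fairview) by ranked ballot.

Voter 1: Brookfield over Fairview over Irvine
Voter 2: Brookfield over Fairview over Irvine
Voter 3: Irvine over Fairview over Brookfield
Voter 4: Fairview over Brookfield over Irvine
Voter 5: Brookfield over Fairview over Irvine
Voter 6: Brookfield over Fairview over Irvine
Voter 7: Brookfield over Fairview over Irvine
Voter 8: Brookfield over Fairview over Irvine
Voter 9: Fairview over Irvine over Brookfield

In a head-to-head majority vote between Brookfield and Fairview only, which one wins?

Ballots ranking Brookfield above Fairview: 6.
Ballots ranking Fairview above Brookfield: 3.
Brookfield wins the head-to-head, 6–3.

Brookfield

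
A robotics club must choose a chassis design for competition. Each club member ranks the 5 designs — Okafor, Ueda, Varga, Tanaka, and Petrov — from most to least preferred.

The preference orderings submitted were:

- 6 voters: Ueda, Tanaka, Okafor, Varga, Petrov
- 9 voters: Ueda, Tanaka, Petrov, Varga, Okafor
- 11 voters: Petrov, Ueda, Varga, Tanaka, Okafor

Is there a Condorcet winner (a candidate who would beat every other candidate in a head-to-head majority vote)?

Head-to-head results (26 voters total):
Okafor vs Ueda: Ueda wins 26–0.
Okafor vs Varga: Varga wins 20–6.
Okafor vs Tanaka: Tanaka wins 26–0.
Okafor vs Petrov: Petrov wins 20–6.
Ueda vs Varga: Ueda wins 26–0.
Ueda vs Tanaka: Ueda wins 26–0.
Ueda vs Petrov: Ueda wins 15–11.
Varga vs Tanaka: Tanaka wins 15–11.
Varga vs Petrov: Petrov wins 20–6.
Tanaka vs Petrov: Tanaka wins 15–11.
Ueda beats each rival — Okafor (26–0), Varga (26–0), Tanaka (26–0), Petrov (15–11) — so Ueda is the Condorcet winner.

Yes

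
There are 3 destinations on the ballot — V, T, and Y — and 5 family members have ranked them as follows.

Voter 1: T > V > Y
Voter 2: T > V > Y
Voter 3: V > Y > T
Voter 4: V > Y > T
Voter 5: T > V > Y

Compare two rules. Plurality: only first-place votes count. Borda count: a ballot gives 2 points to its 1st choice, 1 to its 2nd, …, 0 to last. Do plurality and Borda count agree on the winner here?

Plurality first-place counts: V 2, T 3, Y 0 → T.
Borda totals: V 7, T 6, Y 2 → V.
The two rules disagree: plurality picks T, Borda picks V.

No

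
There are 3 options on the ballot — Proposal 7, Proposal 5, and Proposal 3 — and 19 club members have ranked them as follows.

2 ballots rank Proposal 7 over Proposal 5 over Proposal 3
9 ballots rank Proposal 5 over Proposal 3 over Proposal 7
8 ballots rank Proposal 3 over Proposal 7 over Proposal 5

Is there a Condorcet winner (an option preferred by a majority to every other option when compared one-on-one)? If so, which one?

There is no Condorcet winner

Head-to-head results (19 voters total):
Proposal 7 vs Proposal 5: Proposal 7 wins 10–9.
Proposal 7 vs Proposal 3: Proposal 3 wins 17–2.
Proposal 5 vs Proposal 3: Proposal 5 wins 11–8.
No candidate beats all others: Proposal 7 beats Proposal 5 beats Proposal 3 beats Proposal 7, a majority cycle.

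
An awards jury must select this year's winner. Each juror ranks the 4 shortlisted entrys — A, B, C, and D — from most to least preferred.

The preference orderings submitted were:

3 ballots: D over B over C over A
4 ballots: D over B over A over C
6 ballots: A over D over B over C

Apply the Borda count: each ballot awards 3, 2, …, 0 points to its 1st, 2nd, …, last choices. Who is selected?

D

Borda scores:
  A: 3·0 + 4·1 + 6·3 = 22
  B: 3·2 + 4·2 + 6·1 = 20
  C: 3·1 + 4·0 + 6·0 = 3
  D: 3·3 + 4·3 + 6·2 = 33
D has the highest total.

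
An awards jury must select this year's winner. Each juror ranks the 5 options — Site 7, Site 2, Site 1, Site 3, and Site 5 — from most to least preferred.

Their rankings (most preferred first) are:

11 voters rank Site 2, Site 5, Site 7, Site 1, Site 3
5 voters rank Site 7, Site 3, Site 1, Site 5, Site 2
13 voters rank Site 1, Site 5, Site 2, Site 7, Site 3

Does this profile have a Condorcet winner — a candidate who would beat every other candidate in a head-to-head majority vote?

No

Head-to-head results (29 voters total):
Site 7 vs Site 2: Site 2 wins 24–5.
Site 7 vs Site 1: Site 7 wins 16–13.
Site 7 vs Site 3: Site 7 wins 29–0.
Site 7 vs Site 5: Site 5 wins 24–5.
Site 2 vs Site 1: Site 1 wins 18–11.
Site 2 vs Site 3: Site 2 wins 24–5.
Site 2 vs Site 5: Site 5 wins 18–11.
Site 1 vs Site 3: Site 1 wins 24–5.
Site 1 vs Site 5: Site 1 wins 18–11.
Site 3 vs Site 5: Site 5 wins 24–5.
No candidate beats all others: Site 7 beats Site 1 beats Site 2 beats Site 7, a majority cycle.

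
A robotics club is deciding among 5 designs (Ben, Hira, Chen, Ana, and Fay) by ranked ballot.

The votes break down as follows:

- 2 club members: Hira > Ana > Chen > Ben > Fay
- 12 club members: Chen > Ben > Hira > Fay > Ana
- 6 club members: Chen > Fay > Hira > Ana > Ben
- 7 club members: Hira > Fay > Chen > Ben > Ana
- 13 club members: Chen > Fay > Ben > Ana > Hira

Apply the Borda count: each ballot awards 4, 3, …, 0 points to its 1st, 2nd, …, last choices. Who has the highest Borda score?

Chen

Borda scores:
  Ben: 2·1 + 12·3 + 6·0 + 7·1 + 13·2 = 71
  Hira: 2·4 + 12·2 + 6·2 + 7·4 + 13·0 = 72
  Chen: 2·2 + 12·4 + 6·4 + 7·2 + 13·4 = 142
  Ana: 2·3 + 12·0 + 6·1 + 7·0 + 13·1 = 25
  Fay: 2·0 + 12·1 + 6·3 + 7·3 + 13·3 = 90
Chen has the highest total.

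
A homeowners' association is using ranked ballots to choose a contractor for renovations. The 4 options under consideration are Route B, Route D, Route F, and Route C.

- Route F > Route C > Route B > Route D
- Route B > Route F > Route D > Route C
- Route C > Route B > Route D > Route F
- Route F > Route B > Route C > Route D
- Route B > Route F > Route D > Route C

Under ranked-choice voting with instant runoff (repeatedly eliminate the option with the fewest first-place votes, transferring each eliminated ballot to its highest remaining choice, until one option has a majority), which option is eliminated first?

Route D

Round 1: Route B 2, Route F 2, Route C 1, Route D 0. Route D has the fewest and is eliminated.
Round 2: Route B 2, Route F 2, Route C 1. Route C has the fewest and is eliminated.
Round 3: Route B 3, Route F 2. Route B has a majority.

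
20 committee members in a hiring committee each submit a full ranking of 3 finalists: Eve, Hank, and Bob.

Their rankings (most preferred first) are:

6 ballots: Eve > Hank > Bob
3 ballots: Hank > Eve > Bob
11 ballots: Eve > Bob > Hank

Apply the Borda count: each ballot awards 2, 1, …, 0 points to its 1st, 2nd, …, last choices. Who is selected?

Borda scores:
  Eve: 6·2 + 3·1 + 11·2 = 37
  Hank: 6·1 + 3·2 + 11·0 = 12
  Bob: 6·0 + 3·0 + 11·1 = 11
Eve has the highest total.

Eve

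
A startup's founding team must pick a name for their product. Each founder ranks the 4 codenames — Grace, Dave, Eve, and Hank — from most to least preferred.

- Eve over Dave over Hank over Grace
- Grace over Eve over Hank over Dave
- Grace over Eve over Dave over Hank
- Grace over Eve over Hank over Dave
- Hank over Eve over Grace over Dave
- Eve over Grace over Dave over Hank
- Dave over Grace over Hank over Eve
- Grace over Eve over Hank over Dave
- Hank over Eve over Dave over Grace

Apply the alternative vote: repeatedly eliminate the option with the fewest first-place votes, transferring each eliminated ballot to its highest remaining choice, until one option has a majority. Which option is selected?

Round 1: Grace 4, Eve 2, Hank 2, Dave 1. Dave has the fewest and is eliminated.
Round 2: Grace 5, Eve 2, Hank 2. Grace has a majority.

Grace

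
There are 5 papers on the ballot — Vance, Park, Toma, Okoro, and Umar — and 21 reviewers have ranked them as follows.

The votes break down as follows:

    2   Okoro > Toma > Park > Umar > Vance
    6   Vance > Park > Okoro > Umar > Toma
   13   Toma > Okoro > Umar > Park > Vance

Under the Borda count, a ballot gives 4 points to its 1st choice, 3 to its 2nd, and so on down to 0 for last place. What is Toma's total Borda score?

58

Borda scores:
  Vance: 2·0 + 6·4 + 13·0 = 24
  Park: 2·2 + 6·3 + 13·1 = 35
  Toma: 2·3 + 6·0 + 13·4 = 58
  Okoro: 2·4 + 6·2 + 13·3 = 59
  Umar: 2·1 + 6·1 + 13·2 = 34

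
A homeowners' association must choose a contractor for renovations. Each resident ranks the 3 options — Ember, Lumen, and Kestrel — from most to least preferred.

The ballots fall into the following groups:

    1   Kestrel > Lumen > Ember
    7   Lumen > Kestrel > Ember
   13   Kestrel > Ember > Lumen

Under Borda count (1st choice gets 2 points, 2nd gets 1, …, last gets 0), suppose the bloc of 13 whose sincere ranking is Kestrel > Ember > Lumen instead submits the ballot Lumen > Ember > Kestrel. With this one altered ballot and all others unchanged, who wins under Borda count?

Lumen

Borda totals with the altered ballot: Ember 13, Lumen 41, Kestrel 9.
The switch changes the winner from Kestrel to Lumen.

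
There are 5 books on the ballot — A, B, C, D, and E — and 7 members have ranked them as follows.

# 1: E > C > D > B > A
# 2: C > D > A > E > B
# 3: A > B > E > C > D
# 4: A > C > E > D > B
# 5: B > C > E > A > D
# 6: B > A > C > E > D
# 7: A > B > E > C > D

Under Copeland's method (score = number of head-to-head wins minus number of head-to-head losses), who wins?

Pairwise results:
  A vs B: A wins 4–3.
  A vs C: A wins 4–3.
  A vs D: A wins 5–2.
  A vs E: A wins 5–2.
  B vs C: B wins 4–3.
  B vs D: B wins 4–3.
  B vs E: B wins 4–3.
  C vs D: C wins 7–0.
  C vs E: C wins 4–3.
  D vs E: E wins 6–1.
Copeland scores (wins − losses):
  A: 4 − 0 = 4
  B: 3 − 1 = 2
  C: 2 − 2 = 0
  D: 0 − 4 = -4
  E: 1 − 3 = -2
A has the best Copeland score.

A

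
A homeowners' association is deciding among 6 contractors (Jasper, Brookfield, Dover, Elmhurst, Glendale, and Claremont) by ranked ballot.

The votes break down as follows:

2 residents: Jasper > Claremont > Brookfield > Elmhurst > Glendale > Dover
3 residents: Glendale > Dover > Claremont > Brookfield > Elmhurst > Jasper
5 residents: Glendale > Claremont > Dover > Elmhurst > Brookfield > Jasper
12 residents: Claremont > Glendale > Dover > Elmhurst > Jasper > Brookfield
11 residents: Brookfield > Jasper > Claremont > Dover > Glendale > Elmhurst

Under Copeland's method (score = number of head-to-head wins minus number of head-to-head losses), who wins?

Pairwise results:
  Jasper vs Brookfield: Brookfield wins 19–14.
  Jasper vs Dover: Dover wins 20–13.
  Jasper vs Elmhurst: Elmhurst wins 20–13.
  Jasper vs Glendale: Glendale wins 20–13.
  Jasper vs Claremont: Claremont wins 20–13.
  Brookfield vs Dover: Dover wins 20–13.
  Brookfield vs Elmhurst: Elmhurst wins 17–16.
  Brookfield vs Glendale: Glendale wins 20–13.
  Brookfield vs Claremont: Claremont wins 22–11.
  Dover vs Elmhurst: Dover wins 31–2.
  Dover vs Glendale: Glendale wins 22–11.
  Dover vs Claremont: Claremont wins 30–3.
  Elmhurst vs Glendale: Glendale wins 31–2.
  Elmhurst vs Claremont: Claremont wins 33–0.
  Glendale vs Claremont: Claremont wins 25–8.
Copeland scores (wins − losses):
  Jasper: 0 − 5 = -5
  Brookfield: 1 − 4 = -3
  Dover: 3 − 2 = 1
  Elmhurst: 2 − 3 = -1
  Glendale: 4 − 1 = 3
  Claremont: 5 − 0 = 5
Claremont has the best Copeland score.

Claremont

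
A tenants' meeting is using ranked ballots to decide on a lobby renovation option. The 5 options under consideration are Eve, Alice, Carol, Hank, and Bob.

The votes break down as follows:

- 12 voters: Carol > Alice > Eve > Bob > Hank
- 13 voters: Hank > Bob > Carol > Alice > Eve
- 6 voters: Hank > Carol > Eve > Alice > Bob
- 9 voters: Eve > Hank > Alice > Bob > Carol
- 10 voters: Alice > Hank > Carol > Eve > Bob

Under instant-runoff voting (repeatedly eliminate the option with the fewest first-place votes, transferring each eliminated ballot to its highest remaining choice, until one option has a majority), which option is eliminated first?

Bob

Round 1: Hank 19, Carol 12, Alice 10, Eve 9, Bob 0. Bob has the fewest and is eliminated.
Round 2: Hank 19, Carol 12, Alice 10, Eve 9. Eve has the fewest and is eliminated.
Round 3: Hank 28, Carol 12, Alice 10. Hank has a majority.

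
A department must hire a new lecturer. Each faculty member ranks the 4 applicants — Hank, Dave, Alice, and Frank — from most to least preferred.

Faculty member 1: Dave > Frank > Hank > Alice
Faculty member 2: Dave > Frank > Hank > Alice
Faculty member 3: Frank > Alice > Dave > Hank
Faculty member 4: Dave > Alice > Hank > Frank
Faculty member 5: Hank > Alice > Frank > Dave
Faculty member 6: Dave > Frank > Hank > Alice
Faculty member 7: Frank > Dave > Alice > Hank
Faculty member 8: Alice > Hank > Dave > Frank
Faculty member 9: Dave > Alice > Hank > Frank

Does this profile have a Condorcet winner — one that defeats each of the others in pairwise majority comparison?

Head-to-head results (9 voters total):
Hank vs Dave: Dave wins 7–2.
Hank vs Alice: Alice wins 5–4.
Hank vs Frank: Frank wins 5–4.
Dave vs Alice: Dave wins 6–3.
Dave vs Frank: Dave wins 6–3.
Alice vs Frank: Frank wins 5–4.
Dave beats each rival — Hank (7–2), Alice (6–3), Frank (6–3) — so Dave is the Condorcet winner.

Yes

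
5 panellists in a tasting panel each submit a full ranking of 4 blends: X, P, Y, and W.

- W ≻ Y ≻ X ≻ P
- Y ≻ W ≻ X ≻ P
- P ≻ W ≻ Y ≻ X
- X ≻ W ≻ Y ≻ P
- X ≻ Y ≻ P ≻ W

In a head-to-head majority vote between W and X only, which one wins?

Ballots ranking W above X: 3.
Ballots ranking X above W: 2.
W wins the head-to-head, 3–2.

W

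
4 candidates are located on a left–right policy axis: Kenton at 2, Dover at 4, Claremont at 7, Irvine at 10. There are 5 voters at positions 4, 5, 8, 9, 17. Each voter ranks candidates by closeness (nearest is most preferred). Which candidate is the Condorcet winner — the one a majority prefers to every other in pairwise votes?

With single-peaked preferences on a line, the Condorcet winner is the candidate closest to the median voter.
The median voter (position 8) is closest to Claremont at 7.
Check: Claremont vs Dover — voters closer to Claremont: 3 of 5.

Claremont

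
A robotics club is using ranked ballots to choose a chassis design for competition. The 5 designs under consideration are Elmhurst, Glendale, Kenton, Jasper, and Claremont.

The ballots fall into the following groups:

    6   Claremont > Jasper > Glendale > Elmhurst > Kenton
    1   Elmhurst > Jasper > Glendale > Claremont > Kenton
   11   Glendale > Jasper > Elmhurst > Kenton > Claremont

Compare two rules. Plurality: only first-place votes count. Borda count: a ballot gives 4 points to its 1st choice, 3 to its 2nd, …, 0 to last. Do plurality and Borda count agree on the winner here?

Yes

Plurality first-place counts: Elmhurst 1, Glendale 11, Kenton 0, Jasper 0, Claremont 6 → Glendale.
Borda totals: Elmhurst 32, Glendale 58, Kenton 11, Jasper 54, Claremont 25 → Glendale.
The two rules agree on Glendale.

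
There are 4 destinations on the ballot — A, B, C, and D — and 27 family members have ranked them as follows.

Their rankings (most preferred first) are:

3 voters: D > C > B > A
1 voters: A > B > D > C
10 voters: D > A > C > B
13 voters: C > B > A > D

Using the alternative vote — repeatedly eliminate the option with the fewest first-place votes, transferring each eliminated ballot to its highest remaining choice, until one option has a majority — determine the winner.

D

Round 1: C 13, D 13, A 1, B 0. B has the fewest and is eliminated.
Round 2: C 13, D 13, A 1. A has the fewest and is eliminated.
Round 3: D 14, C 13. D has a majority.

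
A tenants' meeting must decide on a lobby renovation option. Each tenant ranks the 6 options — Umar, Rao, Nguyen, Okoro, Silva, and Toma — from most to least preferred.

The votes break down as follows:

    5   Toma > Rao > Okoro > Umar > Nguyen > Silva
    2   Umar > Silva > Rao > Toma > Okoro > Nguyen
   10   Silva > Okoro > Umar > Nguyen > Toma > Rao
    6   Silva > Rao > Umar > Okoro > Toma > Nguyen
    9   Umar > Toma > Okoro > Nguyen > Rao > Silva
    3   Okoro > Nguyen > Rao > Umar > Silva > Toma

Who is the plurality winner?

First-place vote totals:
  Umar: 11
  Rao: 0
  Nguyen: 0
  Okoro: 3
  Silva: 16
  Toma: 5
Silva has the most first-place votes.

Silva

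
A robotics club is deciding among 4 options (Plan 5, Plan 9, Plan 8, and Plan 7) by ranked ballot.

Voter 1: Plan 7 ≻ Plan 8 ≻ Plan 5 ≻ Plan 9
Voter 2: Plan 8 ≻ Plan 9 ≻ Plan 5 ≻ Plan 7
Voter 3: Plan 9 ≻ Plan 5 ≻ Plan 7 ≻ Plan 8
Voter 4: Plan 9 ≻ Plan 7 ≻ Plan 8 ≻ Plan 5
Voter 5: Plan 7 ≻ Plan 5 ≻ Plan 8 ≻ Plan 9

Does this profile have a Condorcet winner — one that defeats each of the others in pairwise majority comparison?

No

Head-to-head results (5 voters total):
Plan 5 vs Plan 9: Plan 9 wins 3–2.
Plan 5 vs Plan 8: Plan 8 wins 3–2.
Plan 5 vs Plan 7: Plan 7 wins 3–2.
Plan 9 vs Plan 8: Plan 8 wins 3–2.
Plan 9 vs Plan 7: Plan 9 wins 3–2.
Plan 8 vs Plan 7: Plan 7 wins 4–1.
No candidate beats all others: Plan 9 beats Plan 7 beats Plan 8 beats Plan 9, a majority cycle.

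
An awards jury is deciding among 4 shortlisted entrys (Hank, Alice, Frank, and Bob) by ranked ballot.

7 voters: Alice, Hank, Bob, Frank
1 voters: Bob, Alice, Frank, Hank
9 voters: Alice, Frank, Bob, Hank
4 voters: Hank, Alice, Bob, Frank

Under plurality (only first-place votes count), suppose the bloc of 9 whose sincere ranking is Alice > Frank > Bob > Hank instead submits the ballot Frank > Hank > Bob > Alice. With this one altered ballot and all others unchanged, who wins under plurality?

Frank

First-place totals with the altered ballot: Hank 4, Alice 7, Frank 9, Bob 1.
The switch changes the winner from Alice to Frank.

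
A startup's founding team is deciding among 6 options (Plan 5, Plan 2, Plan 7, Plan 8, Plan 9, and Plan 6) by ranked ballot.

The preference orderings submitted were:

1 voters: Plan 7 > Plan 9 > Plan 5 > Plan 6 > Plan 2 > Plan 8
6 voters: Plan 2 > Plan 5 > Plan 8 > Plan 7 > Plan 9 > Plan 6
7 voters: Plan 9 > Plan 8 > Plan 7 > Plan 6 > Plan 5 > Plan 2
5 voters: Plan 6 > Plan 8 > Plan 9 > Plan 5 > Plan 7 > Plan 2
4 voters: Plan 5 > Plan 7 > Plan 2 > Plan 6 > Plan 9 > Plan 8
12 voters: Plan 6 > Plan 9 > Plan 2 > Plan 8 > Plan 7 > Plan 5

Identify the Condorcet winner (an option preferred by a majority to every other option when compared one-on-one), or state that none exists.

Head-to-head results (35 voters total):
Plan 5 vs Plan 2: Plan 2 wins 18–17.
Plan 5 vs Plan 7: Plan 7 wins 20–15.
Plan 5 vs Plan 8: Plan 8 wins 24–11.
Plan 5 vs Plan 9: Plan 9 wins 25–10.
Plan 5 vs Plan 6: Plan 6 wins 24–11.
Plan 2 vs Plan 7: Plan 2 wins 18–17.
Plan 2 vs Plan 8: Plan 2 wins 23–12.
Plan 2 vs Plan 9: Plan 9 wins 25–10.
Plan 2 vs Plan 6: Plan 6 wins 25–10.
Plan 7 vs Plan 8: Plan 8 wins 30–5.
Plan 7 vs Plan 9: Plan 9 wins 24–11.
Plan 7 vs Plan 6: Plan 7 wins 18–17.
Plan 8 vs Plan 9: Plan 9 wins 24–11.
Plan 8 vs Plan 6: Plan 6 wins 22–13.
Plan 9 vs Plan 6: Plan 6 wins 21–14.
No candidate beats all others: Plan 2 beats Plan 7 beats Plan 6 beats Plan 2, a majority cycle.

None — there is no Condorcet winner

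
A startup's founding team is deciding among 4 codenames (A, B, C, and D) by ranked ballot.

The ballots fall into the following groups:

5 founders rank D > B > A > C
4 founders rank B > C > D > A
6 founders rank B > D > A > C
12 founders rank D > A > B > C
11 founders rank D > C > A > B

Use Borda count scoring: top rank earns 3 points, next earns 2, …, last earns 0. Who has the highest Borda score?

Borda scores:
  A: 5·1 + 4·0 + 6·1 + 12·2 + 11·1 = 46
  B: 5·2 + 4·3 + 6·3 + 12·1 + 11·0 = 52
  C: 5·0 + 4·2 + 6·0 + 12·0 + 11·2 = 30
  D: 5·3 + 4·1 + 6·2 + 12·3 + 11·3 = 100
D has the highest total.

D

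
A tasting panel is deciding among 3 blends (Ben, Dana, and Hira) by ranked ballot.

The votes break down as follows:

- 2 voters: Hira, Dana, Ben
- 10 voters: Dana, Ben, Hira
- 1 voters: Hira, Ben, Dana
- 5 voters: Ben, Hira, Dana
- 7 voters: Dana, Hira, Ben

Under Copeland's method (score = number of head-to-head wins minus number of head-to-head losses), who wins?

Pairwise results:
  Ben vs Dana: Dana wins 19–6.
  Ben vs Hira: Ben wins 15–10.
  Dana vs Hira: Dana wins 17–8.
Copeland scores (wins − losses):
  Ben: 1 − 1 = 0
  Dana: 2 − 0 = 2
  Hira: 0 − 2 = -2
Dana has the best Copeland score.

Dana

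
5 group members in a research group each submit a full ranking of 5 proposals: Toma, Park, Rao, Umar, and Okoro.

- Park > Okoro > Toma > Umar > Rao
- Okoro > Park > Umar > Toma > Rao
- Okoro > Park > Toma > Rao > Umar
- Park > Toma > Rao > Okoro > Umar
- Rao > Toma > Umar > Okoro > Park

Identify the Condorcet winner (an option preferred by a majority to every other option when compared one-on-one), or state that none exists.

Head-to-head results (5 voters total):
Toma vs Park: Park wins 4–1.
Toma vs Rao: Toma wins 4–1.
Toma vs Umar: Toma wins 4–1.
Toma vs Okoro: Okoro wins 3–2.
Park vs Rao: Park wins 4–1.
Park vs Umar: Park wins 4–1.
Park vs Okoro: Okoro wins 3–2.
Rao vs Umar: Rao wins 3–2.
Rao vs Okoro: Okoro wins 3–2.
Umar vs Okoro: Okoro wins 4–1.
Okoro beats each rival — Toma (3–2), Park (3–2), Rao (3–2), Umar (4–1) — so Okoro is the Condorcet winner.

Okoro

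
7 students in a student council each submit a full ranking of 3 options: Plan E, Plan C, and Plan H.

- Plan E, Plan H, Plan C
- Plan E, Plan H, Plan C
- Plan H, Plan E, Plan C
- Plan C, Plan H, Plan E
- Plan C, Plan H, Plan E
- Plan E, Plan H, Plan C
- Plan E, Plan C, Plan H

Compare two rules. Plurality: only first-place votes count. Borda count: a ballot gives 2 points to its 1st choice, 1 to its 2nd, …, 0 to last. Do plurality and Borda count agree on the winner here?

Plurality first-place counts: Plan E 4, Plan C 2, Plan H 1 → Plan E.
Borda totals: Plan E 9, Plan C 5, Plan H 7 → Plan E.
The two rules agree on Plan E.

Yes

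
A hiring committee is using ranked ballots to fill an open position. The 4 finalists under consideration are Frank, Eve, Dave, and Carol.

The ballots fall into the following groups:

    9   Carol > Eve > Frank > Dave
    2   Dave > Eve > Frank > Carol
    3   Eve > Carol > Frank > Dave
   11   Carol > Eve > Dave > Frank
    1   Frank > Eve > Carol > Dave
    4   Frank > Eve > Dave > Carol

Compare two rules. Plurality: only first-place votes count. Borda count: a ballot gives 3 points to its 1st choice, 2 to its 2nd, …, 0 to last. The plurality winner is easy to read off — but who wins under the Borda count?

Plurality first-place counts: Frank 5, Eve 3, Dave 2, Carol 20 → Carol.
Borda totals: Frank 29, Eve 63, Dave 21, Carol 67 → Carol.

Carol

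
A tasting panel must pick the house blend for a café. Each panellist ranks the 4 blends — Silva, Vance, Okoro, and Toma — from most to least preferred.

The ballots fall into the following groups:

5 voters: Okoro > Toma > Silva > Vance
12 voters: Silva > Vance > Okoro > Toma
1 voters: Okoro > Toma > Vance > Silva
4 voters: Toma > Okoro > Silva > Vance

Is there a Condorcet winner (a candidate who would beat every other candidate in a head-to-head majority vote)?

Yes

Head-to-head results (22 voters total):
Silva vs Vance: Silva wins 21–1.
Silva vs Okoro: Silva wins 12–10.
Silva vs Toma: Silva wins 12–10.
Vance vs Okoro: Vance wins 12–10.
Vance vs Toma: Vance wins 12–10.
Okoro vs Toma: Okoro wins 18–4.
Silva beats each rival — Vance (21–1), Okoro (12–10), Toma (12–10) — so Silva is the Condorcet winner.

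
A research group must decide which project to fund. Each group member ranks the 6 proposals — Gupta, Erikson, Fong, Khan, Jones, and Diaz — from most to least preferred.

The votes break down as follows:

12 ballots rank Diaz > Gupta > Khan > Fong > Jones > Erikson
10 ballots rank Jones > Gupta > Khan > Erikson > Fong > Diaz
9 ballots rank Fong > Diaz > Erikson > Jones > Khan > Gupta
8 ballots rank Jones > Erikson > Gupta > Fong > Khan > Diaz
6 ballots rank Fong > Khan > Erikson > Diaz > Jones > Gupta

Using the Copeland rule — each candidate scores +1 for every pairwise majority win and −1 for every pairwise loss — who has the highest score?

Pairwise results:
  Gupta vs Erikson: Erikson wins 23–22.
  Gupta vs Fong: Gupta wins 30–15.
  Gupta vs Khan: Gupta wins 30–15.
  Gupta vs Jones: Jones wins 33–12.
  Gupta vs Diaz: Diaz wins 27–18.
  Erikson vs Fong: Fong wins 27–18.
  Erikson vs Khan: Khan wins 28–17.
  Erikson vs Jones: Jones wins 30–15.
  Erikson vs Diaz: Erikson wins 24–21.
  Fong vs Khan: Fong wins 23–22.
  Fong vs Jones: Fong wins 27–18.
  Fong vs Diaz: Fong wins 33–12.
  Khan vs Jones: Jones wins 27–18.
  Khan vs Diaz: Khan wins 24–21.
  Jones vs Diaz: Diaz wins 27–18.
Copeland scores (wins − losses):
  Gupta: 2 − 3 = -1
  Erikson: 2 − 3 = -1
  Fong: 4 − 1 = 3
  Khan: 2 − 3 = -1
  Jones: 3 − 2 = 1
  Diaz: 2 − 3 = -1
Fong has the best Copeland score.

Fong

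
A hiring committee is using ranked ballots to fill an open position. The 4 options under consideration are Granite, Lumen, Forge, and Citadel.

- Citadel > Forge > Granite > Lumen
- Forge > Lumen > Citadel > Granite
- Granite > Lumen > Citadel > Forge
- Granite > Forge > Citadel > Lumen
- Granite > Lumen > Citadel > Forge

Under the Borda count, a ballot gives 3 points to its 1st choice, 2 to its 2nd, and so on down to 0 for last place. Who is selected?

Granite

Borda scores:
  Granite: 1 + 0 + 3 + 3 + 3 = 10
  Lumen: 0 + 2 + 2 + 0 + 2 = 6
  Forge: 2 + 3 + 0 + 2 + 0 = 7
  Citadel: 3 + 1 + 1 + 1 + 1 = 7
Granite has the highest total.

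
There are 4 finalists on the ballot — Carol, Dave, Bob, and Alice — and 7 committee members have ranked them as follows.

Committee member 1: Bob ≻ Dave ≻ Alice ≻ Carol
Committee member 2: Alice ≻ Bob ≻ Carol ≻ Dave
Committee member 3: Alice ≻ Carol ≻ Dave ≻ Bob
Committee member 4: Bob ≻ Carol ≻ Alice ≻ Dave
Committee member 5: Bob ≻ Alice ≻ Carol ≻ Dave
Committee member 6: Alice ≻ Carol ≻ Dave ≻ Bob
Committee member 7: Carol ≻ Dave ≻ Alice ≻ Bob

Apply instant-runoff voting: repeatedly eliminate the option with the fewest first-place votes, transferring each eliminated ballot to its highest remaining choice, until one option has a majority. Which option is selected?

Alice

Round 1: Bob 3, Alice 3, Carol 1, Dave 0. Dave has the fewest and is eliminated.
Round 2: Bob 3, Alice 3, Carol 1. Carol has the fewest and is eliminated.
Round 3: Alice 4, Bob 3. Alice has a majority.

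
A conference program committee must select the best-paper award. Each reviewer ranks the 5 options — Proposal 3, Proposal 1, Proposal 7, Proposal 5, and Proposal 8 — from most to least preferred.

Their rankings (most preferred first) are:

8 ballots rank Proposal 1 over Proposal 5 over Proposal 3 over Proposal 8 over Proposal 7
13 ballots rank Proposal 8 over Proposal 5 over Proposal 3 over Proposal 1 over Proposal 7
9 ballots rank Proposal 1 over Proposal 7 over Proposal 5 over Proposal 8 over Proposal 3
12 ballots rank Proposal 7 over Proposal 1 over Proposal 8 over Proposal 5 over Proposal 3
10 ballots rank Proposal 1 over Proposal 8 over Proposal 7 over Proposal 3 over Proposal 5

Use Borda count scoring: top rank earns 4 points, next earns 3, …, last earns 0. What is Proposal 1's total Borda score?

Borda scores:
  Proposal 3: 8·2 + 13·2 + 9·0 + 12·0 + 10·1 = 52
  Proposal 1: 8·4 + 13·1 + 9·4 + 12·3 + 10·4 = 157
  Proposal 7: 8·0 + 13·0 + 9·3 + 12·4 + 10·2 = 95
  Proposal 5: 8·3 + 13·3 + 9·2 + 12·1 + 10·0 = 93
  Proposal 8: 8·1 + 13·4 + 9·1 + 12·2 + 10·3 = 123

157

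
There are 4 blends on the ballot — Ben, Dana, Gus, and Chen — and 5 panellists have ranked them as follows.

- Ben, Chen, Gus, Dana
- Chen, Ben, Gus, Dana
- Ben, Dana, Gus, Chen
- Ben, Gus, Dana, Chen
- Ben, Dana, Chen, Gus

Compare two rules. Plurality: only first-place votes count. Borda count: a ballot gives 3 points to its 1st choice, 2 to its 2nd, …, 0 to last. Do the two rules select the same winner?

Yes

Plurality first-place counts: Ben 4, Dana 0, Gus 0, Chen 1 → Ben.
Borda totals: Ben 14, Dana 5, Gus 5, Chen 6 → Ben.
The two rules agree on Ben.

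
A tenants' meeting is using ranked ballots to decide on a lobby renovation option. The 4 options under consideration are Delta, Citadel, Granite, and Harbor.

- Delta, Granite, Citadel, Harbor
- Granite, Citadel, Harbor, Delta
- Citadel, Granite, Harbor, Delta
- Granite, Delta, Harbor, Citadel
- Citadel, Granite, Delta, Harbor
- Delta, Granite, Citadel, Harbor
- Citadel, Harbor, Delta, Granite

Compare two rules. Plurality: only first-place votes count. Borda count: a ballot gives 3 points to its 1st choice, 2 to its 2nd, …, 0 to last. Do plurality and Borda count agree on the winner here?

No

Plurality first-place counts: Delta 2, Citadel 3, Granite 2, Harbor 0 → Citadel.
Borda totals: Delta 10, Citadel 13, Granite 14, Harbor 5 → Granite.
The two rules disagree: plurality picks Citadel, Borda picks Granite.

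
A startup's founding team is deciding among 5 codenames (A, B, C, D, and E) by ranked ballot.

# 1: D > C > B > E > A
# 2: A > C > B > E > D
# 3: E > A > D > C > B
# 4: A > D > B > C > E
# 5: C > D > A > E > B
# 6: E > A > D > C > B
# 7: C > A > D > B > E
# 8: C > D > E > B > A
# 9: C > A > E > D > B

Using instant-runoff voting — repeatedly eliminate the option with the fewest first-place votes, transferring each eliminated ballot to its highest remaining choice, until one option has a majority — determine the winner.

C

Round 1: C 4, A 2, E 2, D 1, B 0. B has the fewest and is eliminated.
Round 2: C 4, A 2, E 2, D 1. D has the fewest and is eliminated.
Round 3: C 5, A 2, E 2. C has a majority.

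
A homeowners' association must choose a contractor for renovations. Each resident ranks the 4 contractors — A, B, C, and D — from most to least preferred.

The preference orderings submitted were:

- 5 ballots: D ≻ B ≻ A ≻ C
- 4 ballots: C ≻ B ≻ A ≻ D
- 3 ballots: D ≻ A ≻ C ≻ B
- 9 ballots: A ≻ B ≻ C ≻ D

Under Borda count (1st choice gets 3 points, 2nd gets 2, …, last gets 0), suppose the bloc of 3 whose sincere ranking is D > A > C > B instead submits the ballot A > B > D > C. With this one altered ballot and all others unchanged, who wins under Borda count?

A

Borda totals with the altered ballot: A 45, B 42, C 21, D 18.
The winner is unchanged: still A.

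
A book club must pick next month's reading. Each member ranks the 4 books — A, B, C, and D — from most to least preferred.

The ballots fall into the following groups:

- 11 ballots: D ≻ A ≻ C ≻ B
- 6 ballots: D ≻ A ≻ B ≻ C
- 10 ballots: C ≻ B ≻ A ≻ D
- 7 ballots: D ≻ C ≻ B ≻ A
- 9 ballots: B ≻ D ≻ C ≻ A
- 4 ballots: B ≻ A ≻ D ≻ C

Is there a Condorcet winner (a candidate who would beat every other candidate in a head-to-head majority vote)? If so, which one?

Head-to-head results (47 voters total):
A vs B: B wins 30–17.
A vs C: C wins 26–21.
A vs D: D wins 33–14.
B vs C: C wins 28–19.
B vs D: D wins 24–23.
C vs D: D wins 37–10.
D beats each rival — A (33–14), B (24–23), C (37–10) — so D is the Condorcet winner.

D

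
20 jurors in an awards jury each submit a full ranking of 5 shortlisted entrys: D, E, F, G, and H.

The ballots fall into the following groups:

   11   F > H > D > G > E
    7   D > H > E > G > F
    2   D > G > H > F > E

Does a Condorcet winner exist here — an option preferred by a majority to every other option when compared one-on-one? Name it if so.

Head-to-head results (20 voters total):
D vs E: D wins 20–0.
D vs F: F wins 11–9.
D vs G: D wins 20–0.
D vs H: H wins 11–9.
E vs F: F wins 13–7.
E vs G: G wins 13–7.
E vs H: H wins 20–0.
F vs G: F wins 11–9.
F vs H: F wins 11–9.
G vs H: H wins 18–2.
F beats each rival — D (11–9), E (13–7), G (11–9), H (11–9) — so F is the Condorcet winner.

F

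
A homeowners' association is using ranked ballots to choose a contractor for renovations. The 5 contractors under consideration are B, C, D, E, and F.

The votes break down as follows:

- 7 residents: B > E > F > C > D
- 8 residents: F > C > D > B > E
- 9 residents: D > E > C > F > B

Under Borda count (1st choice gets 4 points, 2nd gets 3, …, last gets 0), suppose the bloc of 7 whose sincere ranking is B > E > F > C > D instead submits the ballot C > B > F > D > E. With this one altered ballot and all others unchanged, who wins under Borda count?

Borda totals with the altered ballot: B 29, C 70, D 59, E 27, F 55.
The switch changes the winner from F to C.

C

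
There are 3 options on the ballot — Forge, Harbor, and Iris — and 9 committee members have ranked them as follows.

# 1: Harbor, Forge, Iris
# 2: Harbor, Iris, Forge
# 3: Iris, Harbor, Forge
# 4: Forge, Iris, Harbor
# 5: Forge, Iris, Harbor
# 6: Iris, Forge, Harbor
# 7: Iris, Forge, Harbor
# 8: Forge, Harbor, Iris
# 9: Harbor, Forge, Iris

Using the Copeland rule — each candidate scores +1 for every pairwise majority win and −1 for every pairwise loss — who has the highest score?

Pairwise results:
  Forge vs Harbor: Forge wins 5–4.
  Forge vs Iris: Forge wins 5–4.
  Harbor vs Iris: Iris wins 5–4.
Copeland scores (wins − losses):
  Forge: 2 − 0 = 2
  Harbor: 0 − 2 = -2
  Iris: 1 − 1 = 0
Forge has the best Copeland score.

Forge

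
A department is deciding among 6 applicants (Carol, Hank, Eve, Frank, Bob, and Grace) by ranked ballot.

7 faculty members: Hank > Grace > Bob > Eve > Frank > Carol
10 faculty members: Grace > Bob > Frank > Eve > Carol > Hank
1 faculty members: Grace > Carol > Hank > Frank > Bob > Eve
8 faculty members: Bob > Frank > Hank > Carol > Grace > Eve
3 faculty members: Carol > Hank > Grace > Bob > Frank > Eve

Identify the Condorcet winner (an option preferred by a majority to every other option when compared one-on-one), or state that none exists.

None — there is no Condorcet winner

Head-to-head results (29 voters total):
Carol vs Hank: Hank wins 15–14.
Carol vs Eve: Eve wins 17–12.
Carol vs Frank: Frank wins 25–4.
Carol vs Bob: Bob wins 25–4.
Carol vs Grace: Grace wins 18–11.
Hank vs Eve: Hank wins 19–10.
Hank vs Frank: Frank wins 18–11.
Hank vs Bob: Bob wins 18–11.
Hank vs Grace: Hank wins 18–11.
Eve vs Frank: Frank wins 22–7.
Eve vs Bob: Bob wins 29–0.
Eve vs Grace: Grace wins 29–0.
Frank vs Bob: Bob wins 28–1.
Frank vs Grace: Grace wins 21–8.
Bob vs Grace: Grace wins 21–8.
No candidate beats all others: Hank beats Grace beats Frank beats Hank, a majority cycle.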